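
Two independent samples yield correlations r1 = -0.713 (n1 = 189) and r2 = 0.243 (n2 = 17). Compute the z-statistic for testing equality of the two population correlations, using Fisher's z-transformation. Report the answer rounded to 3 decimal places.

-4.118

z1 = atanh(-0.713) = -0.893260,  z2 = atanh(0.243) = 0.247960
SE = √(1/(n1−3) + 1/(n2−3)) = √(1/186 + 1/14) = √(0.0053763 + 0.0714286) = √0.0768049 = 0.277137
z = (z1 − z2)/SE = (-0.893260 − 0.247960) / 0.277137 = -1.141220 / 0.277137 = -4.118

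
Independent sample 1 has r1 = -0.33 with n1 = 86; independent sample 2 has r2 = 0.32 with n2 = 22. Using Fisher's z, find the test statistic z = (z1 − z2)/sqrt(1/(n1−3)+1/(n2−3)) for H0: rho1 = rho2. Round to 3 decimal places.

-2.652

z1 = atanh(-0.33) = -0.342828,  z2 = atanh(0.32) = 0.331647
SE = √(1/(n1−3) + 1/(n2−3)) = √(1/83 + 1/19) = √(0.0120482 + 0.0526316) = √0.0646798 = 0.254322
z = (z1 − z2)/SE = (-0.342828 − 0.331647) / 0.254322 = -0.674475 / 0.254322 = -2.652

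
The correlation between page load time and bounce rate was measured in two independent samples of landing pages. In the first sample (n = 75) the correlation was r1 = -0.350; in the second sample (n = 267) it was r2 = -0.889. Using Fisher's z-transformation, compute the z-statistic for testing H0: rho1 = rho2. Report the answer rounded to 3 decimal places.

z1 = atanh(-0.350) = -0.365444,  z2 = atanh(-0.889) = -1.417136
SE = √(1/(n1−3) + 1/(n2−3)) = √(1/72 + 1/264) = √(0.0138889 + 0.0037879) = √0.0176768 = 0.132954
z = (z1 − z2)/SE = (-0.365444 − (-1.417136)) / 0.132954 = 1.051692 / 0.132954 = 7.910

7.910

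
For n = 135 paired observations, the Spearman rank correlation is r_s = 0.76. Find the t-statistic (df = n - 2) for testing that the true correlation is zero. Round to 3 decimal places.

t = r_s·√(n−2) / √(1−r_s²) with r_s = 0.76, n = 135
  = 0.76·√133 / √(1 − 0.5776)
  = 0.76·11.532563 / 0.649923
  = 8.764748 / 0.649923 = 13.486

13.486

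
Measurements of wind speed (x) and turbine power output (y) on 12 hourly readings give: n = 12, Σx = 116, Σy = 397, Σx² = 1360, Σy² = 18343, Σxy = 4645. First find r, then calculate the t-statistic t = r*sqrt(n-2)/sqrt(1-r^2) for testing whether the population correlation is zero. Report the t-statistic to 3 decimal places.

3.320

Numerator: nΣxy − (Σx)(Σy) = 12·4645 − (116)(397) = 9688
Denominator: √[(nΣx²−(Σx)²)(nΣy²−(Σy)²)]
  nΣx²−(Σx)² = 12·1360 − 13456 = 2864;  nΣy²−(Σy)² = 12·18343 − 157609 = 62507
  √(2864·62507) = √179020048 = 13379.8374
r = 9688 / 13379.8374 = 0.7241
t = r·√(n−2)/√(1−r²) = 0.7241·√10 / √(1−0.524321) = 2.289805 / 0.689695 = 3.320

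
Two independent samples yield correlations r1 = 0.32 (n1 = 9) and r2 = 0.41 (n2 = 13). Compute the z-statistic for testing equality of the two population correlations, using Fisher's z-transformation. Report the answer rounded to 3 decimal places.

z1 = atanh(0.32) = 0.331647,  z2 = atanh(0.41) = 0.435611
SE = √(1/(n1−3) + 1/(n2−3)) = √(1/6 + 1/10) = √(0.1666667 + 0.1000000) = √0.2666667 = 0.516398
z = (z1 − z2)/SE = (0.331647 − 0.435611) / 0.516398 = -0.103964 / 0.516398 = -0.201

-0.201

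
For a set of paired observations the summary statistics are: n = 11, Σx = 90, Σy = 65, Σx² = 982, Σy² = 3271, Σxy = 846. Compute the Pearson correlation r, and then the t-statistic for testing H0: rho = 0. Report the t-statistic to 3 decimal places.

Numerator: nΣxy − (Σx)(Σy) = 11·846 − (90)(65) = 3456
Denominator: √[(nΣx²−(Σx)²)(nΣy²−(Σy)²)]
  nΣx²−(Σx)² = 11·982 − 8100 = 2702;  nΣy²−(Σy)² = 11·3271 − 4225 = 31756
  √(2702·31756) = √85804712 = 9263.0833
r = 3456 / 9263.0833 = 0.3731
t = r·√(n−2)/√(1−r²) = 0.3731·√9 / √(1−0.139204) = 1.119300 / 0.927791 = 1.206

1.206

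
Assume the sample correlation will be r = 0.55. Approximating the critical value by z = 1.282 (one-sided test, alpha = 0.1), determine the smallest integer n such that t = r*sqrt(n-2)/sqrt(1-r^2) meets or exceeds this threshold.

Need r·√(n−2)/√(1−r²) ≥ 1.282
√(n−2) ≥ 1.282·√(1−0.3025) / 0.55 = 1.282·0.835165 / 0.55 = 1.9467
n−2 ≥ 3.7896  ⇒  n ≥ 5.7896
Smallest integer n = 6

6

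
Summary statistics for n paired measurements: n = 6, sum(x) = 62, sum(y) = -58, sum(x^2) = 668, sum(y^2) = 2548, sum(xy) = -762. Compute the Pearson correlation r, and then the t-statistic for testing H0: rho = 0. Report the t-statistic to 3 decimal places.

-1.949

Numerator: nΣxy − (Σx)(Σy) = 6·(-762) − (62)(-58) = -976
Denominator: √[(nΣx²−(Σx)²)(nΣy²−(Σy)²)]
  nΣx²−(Σx)² = 6·668 − 3844 = 164;  nΣy²−(Σy)² = 6·2548 − 3364 = 11924
  √(164·11924) = √1955536 = 1398.4048
r = -976 / 1398.4048 = -0.6979
t = r·√(n−2)/√(1−r²) = -0.6979·√4 / √(1−0.487064) = -1.395800 / 0.716196 = -1.949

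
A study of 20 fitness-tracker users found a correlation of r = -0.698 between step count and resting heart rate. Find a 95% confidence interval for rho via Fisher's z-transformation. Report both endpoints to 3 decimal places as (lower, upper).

(-0.871, -0.370)

z_r = atanh(-0.698) = -0.863390;  SE = 1/√(n−3) = 1/√17 = 0.242536
z-limits: -0.863390 ± 1.960·0.242536 = -0.863390 ± 0.475371 = [-1.338761, -0.388019]
ρ-limits: (tanh -1.338761, tanh -0.388019) = (-0.871, -0.370)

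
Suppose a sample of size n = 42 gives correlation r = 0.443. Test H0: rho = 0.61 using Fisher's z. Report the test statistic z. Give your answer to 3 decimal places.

Fisher z: atanh(0.443) = 0.475957, atanh(0.61) = 0.708921
z = (z_r − z_0)·√(n−3) = (0.475957 − 0.708921)·√39 = -0.232964 · 6.244998 = -1.455

-1.455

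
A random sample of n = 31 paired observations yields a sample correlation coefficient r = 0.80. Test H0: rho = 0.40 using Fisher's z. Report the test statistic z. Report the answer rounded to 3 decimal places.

Fisher z: atanh(0.80) = 1.098612, atanh(0.40) = 0.423649
z = (z_r − z_0)·√(n−3) = (1.098612 − 0.423649)·√28 = 0.674963 · 5.291503 = 3.572

3.572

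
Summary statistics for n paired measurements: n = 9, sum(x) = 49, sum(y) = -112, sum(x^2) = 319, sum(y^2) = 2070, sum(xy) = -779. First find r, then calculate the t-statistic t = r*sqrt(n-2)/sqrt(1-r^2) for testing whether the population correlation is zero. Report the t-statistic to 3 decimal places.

-5.479

Numerator: nΣxy − (Σx)(Σy) = 9·(-779) − (49)(-112) = -1523
Denominator: √[(nΣx²−(Σx)²)(nΣy²−(Σy)²)]
  nΣx²−(Σx)² = 9·319 − 2401 = 470;  nΣy²−(Σy)² = 9·2070 − 12544 = 6086
  √(470·6086) = √2860420 = 1691.2776
r = -1523 / 1691.2776 = -0.9005
t = r·√(n−2)/√(1−r²) = -0.9005·√7 / √(1−0.810900) = -2.382499 / 0.434856 = -5.479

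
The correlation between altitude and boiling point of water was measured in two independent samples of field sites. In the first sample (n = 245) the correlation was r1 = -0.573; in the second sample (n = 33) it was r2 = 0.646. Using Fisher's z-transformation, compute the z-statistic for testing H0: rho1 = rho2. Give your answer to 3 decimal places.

-7.338

z1 = atanh(-0.573) = -0.651978,  z2 = atanh(0.646) = 0.768403
SE = √(1/(n1−3) + 1/(n2−3)) = √(1/242 + 1/30) = √(0.0041322 + 0.0333333) = √0.0374655 = 0.193560
z = (z1 − z2)/SE = (-0.651978 − 0.768403) / 0.193560 = -1.420381 / 0.193560 = -7.338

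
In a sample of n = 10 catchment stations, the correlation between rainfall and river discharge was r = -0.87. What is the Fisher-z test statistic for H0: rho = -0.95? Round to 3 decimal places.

z_r = atanh(-0.87) = -1.333080,  z_0 = atanh(-0.95) = -1.831781
SE = 1/√(n−3) = 1/√7 = 0.377964
z = (z_r − z_0)/SE = (-1.333080 − (-1.831781)) / 0.377964 = 0.498701 / 0.377964 = 1.319

1.319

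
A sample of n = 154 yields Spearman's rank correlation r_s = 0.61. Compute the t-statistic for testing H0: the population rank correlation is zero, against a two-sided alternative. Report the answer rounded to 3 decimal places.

1 − r_s² = 1 − 0.3721 = 0.6279;  √(1−r_s²) = 0.792401
√(n−2) = √152 = 12.328828
t = r_s·√(n−2)/√(1−r_s²) = 0.61 · 12.328828 / 0.792401 = 9.491

9.491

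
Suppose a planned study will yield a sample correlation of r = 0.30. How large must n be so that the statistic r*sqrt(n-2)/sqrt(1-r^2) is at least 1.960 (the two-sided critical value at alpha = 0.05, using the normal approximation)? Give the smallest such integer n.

41

Need r·√(n−2)/√(1−r²) ≥ 1.960
√(n−2) ≥ 1.960·√(1−0.0900) / 0.30 = 1.960·0.953939 / 0.30 = 6.2324
n−2 ≥ 38.8428  ⇒  n ≥ 40.8428
Smallest integer n = 41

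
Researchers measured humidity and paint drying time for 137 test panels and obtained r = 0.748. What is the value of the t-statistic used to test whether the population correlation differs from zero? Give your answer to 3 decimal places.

t = r·√(n−2) / √(1−r²) with r = 0.748, n = 137
  = 0.748·√135 / √(1 − 0.559504)
  = 0.748·11.618950 / 0.663699
  = 8.690975 / 0.663699 = 13.095

13.095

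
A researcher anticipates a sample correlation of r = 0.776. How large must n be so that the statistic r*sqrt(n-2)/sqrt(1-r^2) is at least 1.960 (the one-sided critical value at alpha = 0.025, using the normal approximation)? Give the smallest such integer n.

5

r√(n−2)/√(1−r²) ≥ 1.960  ⇔  n−2 ≥ (1.960)²·(1−r²)/r²
(1−r²)/r² = (1−0.602176)/0.602176 = 0.6606
n ≥ 2 + 3.8416·0.6606 = 2 + 2.5378 = 4.5378
⌈4.5378⌉ = 5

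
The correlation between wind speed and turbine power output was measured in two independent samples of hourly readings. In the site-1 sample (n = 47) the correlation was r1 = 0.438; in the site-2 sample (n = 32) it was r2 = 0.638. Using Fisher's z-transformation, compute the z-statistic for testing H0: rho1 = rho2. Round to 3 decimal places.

Fisher z-transforms: z1 = atanh(0.438) = 0.469753, z2 = atanh(0.638) = 0.754794; difference d = -0.285041
Var(d) = 1/44 + 1/29 = 0.0227273 + 0.0344828 = 0.0572101
z = d/√Var(d) = -0.285041 / √0.0572101 = -0.285041 / 0.239186 = -1.192

-1.192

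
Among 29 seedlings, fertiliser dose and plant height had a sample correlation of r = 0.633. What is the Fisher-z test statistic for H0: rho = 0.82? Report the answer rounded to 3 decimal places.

-2.093

Fisher z: atanh(0.633) = 0.746406, atanh(0.82) = 1.156817
z = (z_r − z_0)·√(n−3) = (0.746406 − 1.156817)·√26 = -0.410411 · 5.099020 = -2.093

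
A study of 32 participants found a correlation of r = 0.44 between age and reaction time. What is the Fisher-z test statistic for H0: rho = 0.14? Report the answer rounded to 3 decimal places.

1.784

Fisher z: atanh(0.44) = 0.472231, atanh(0.14) = 0.140926
z = (z_r − z_0)·√(n−3) = (0.472231 − 0.140926)·√29 = 0.331305 · 5.385165 = 1.784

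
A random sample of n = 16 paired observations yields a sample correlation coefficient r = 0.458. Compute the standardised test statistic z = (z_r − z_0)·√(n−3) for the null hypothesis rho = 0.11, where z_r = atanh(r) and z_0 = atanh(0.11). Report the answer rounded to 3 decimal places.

z_r = atanh(0.458) = 0.494777,  z_0 = atanh(0.11) = 0.110447
SE = 1/√(n−3) = 1/√13 = 0.277350
z = (z_r − z_0)/SE = (0.494777 − 0.110447) / 0.277350 = 0.384330 / 0.277350 = 1.386

1.386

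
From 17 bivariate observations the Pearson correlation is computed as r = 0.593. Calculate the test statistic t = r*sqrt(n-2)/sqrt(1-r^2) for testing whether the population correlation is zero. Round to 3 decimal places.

2.852

t = r·√(n−2) / √(1−r²) with r = 0.593, n = 17
  = 0.593·√15 / √(1 − 0.351649)
  = 0.593·3.872983 / 0.805202
  = 2.296679 / 0.805202 = 2.852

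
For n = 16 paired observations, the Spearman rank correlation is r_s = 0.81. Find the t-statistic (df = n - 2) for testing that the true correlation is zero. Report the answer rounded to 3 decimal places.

1 − r_s² = 1 − 0.6561 = 0.3439;  √(1−r_s²) = 0.586430
√(n−2) = √14 = 3.741657
t = r_s·√(n−2)/√(1−r_s²) = 0.81 · 3.741657 / 0.586430 = 5.168

5.168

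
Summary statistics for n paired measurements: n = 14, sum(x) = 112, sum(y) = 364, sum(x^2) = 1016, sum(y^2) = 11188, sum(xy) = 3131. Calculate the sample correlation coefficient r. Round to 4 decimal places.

0.4815

Numerator: nΣxy − (Σx)(Σy) = 14·3131 − (112)(364) = 3066
Denominator: √[(nΣx²−(Σx)²)(nΣy²−(Σy)²)]
  nΣx²−(Σx)² = 14·1016 − 12544 = 1680;  nΣy²−(Σy)² = 14·11188 − 132496 = 24136
  √(1680·24136) = √40548480 = 6367.7688
r = 3066 / 6367.7688 = 0.4815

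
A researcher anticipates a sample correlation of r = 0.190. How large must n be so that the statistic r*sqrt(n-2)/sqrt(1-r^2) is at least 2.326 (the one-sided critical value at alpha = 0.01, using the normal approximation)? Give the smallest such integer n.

147

Need r·√(n−2)/√(1−r²) ≥ 2.326
√(n−2) ≥ 2.326·√(1−0.036100) / 0.190 = 2.326·0.981784 / 0.190 = 12.0191
n−2 ≥ 144.4588  ⇒  n ≥ 146.4588
Smallest integer n = 147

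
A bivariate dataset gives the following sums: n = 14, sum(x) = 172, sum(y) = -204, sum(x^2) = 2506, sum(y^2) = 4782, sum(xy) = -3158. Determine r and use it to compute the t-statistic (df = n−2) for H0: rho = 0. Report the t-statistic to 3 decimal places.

-4.221

Numerator: nΣxy − (Σx)(Σy) = 14·(-3158) − (172)(-204) = -9124
Denominator: √[(nΣx²−(Σx)²)(nΣy²−(Σy)²)]
  nΣx²−(Σx)² = 14·2506 − 29584 = 5500;  nΣy²−(Σy)² = 14·4782 − 41616 = 25332
  √(5500·25332) = √139326000 = 11803.6435
r = -9124 / 11803.6435 = -0.7730
t = r·√(n−2)/√(1−r²) = -0.7730·√12 / √(1−0.597529) = -2.677751 / 0.634406 = -4.221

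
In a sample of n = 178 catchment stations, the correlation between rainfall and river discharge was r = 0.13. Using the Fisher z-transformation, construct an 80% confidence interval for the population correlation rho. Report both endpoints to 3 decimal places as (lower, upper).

(0.034, 0.224)

Fisher z: z_r = atanh(r) = ½·ln((1+0.13)/(1−0.13)) = 0.130740
SE(z) = 1/√(n−3) = 1/√175 = 0.075593
80% ⇒ z* = 1.282; margin = 1.282·0.075593 = 0.096910
CI on z-scale: (0.033830, 0.227650)
Back-transform: tanh(0.033830) = 0.033817, tanh(0.227650) = 0.223797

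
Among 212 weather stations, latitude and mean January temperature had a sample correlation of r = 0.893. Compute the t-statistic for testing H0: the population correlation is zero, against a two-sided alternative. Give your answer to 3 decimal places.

28.754

t = r·√(n−2) / √(1−r²) with r = 0.893, n = 212
  = 0.893·√210 / √(1 − 0.797449)
  = 0.893·14.491377 / 0.450057
  = 12.940800 / 0.450057 = 28.754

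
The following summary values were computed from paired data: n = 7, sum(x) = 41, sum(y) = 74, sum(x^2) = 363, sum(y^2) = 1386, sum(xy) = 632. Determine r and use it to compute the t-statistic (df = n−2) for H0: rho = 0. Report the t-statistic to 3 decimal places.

2.382

Numerator: nΣxy − (Σx)(Σy) = 7·632 − (41)(74) = 1390
Denominator: √[(nΣx²−(Σx)²)(nΣy²−(Σy)²)]
  nΣx²−(Σx)² = 7·363 − 1681 = 860;  nΣy²−(Σy)² = 7·1386 − 5476 = 4226
  √(860·4226) = √3634360 = 1906.3997
r = 1390 / 1906.3997 = 0.7291
t = r·√(n−2)/√(1−r²) = 0.7291·√5 / √(1−0.531587) = 1.630317 / 0.684407 = 2.382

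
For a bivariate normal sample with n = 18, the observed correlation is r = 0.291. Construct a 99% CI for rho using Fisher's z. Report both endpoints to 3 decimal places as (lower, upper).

z_r = atanh(0.291) = 0.299658;  SE = 1/√(n−3) = 1/√15 = 0.258199
z-limits: 0.299658 ± 2.576·0.258199 = 0.299658 ± 0.665121 = [-0.365463, 0.964779]
ρ-limits: (tanh -0.365463, tanh 0.964779) = (-0.350, 0.746)

(-0.350, 0.746)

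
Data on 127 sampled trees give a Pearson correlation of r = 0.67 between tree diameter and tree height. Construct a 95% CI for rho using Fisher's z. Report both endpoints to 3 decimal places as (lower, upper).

(0.561, 0.756)

Fisher z: z_r = atanh(r) = ½·ln((1+0.67)/(1−0.67)) = 0.810743
SE(z) = 1/√(n−3) = 1/√124 = 0.089803
95% ⇒ z* = 1.960; margin = 1.960·0.089803 = 0.176014
CI on z-scale: (0.634729, 0.986757)
Back-transform: tanh(0.634729) = 0.561300, tanh(0.986757) = 0.755976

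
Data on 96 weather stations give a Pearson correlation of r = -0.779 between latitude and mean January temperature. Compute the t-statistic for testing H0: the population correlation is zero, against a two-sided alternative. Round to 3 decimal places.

t = r·√(n−2) / √(1−r²) with r = -0.779, n = 96
  = -0.779·√94 / √(1 − 0.606841)
  = -0.779·9.695360 / 0.627024
  = -7.552685 / 0.627024 = -12.045

-12.045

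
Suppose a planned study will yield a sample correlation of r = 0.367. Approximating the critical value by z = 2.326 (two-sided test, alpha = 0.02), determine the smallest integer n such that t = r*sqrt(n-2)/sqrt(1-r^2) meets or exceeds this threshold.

Need r·√(n−2)/√(1−r²) ≥ 2.326
√(n−2) ≥ 2.326·√(1−0.134689) / 0.367 = 2.326·0.930221 / 0.367 = 5.8956
n−2 ≥ 34.7581  ⇒  n ≥ 36.7581
Smallest integer n = 37

37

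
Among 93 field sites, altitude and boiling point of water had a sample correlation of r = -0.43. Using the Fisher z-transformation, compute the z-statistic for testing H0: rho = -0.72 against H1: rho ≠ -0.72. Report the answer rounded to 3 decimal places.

Fisher z: atanh(-0.43) = -0.459897, atanh(-0.72) = -0.907645
z = (z_r − z_0)·√(n−3) = (-0.459897 − (-0.907645))·√90 = 0.447748 · 9.486833 = 4.248

4.248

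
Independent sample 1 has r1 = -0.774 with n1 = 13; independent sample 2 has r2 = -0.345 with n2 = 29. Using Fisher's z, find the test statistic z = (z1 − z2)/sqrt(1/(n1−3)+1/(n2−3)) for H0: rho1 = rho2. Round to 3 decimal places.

-1.802

z1 = atanh(-0.774) = -1.030229,  z2 = atanh(-0.345) = -0.359757
SE = √(1/(n1−3) + 1/(n2−3)) = √(1/10 + 1/26) = √(0.1000000 + 0.0384615) = √0.1384615 = 0.372104
z = (z1 − z2)/SE = (-1.030229 − (-0.359757)) / 0.372104 = -0.670472 / 0.372104 = -1.802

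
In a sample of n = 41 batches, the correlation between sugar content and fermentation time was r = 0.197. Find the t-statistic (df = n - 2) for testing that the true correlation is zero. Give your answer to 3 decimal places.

1.255

t = r·√(n−2) / √(1−r²) with r = 0.197, n = 41
  = 0.197·√39 / √(1 − 0.038809)
  = 0.197·6.244998 / 0.980403
  = 1.230265 / 0.980403 = 1.255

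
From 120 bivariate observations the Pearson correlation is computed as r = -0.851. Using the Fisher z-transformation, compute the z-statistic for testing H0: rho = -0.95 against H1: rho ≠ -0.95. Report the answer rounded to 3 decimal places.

Fisher z: atanh(-0.851) = -1.259768, atanh(-0.95) = -1.831781
z = (z_r − z_0)·√(n−3) = (-1.259768 − (-1.831781))·√117 = 0.572013 · 10.816654 = 6.187

6.187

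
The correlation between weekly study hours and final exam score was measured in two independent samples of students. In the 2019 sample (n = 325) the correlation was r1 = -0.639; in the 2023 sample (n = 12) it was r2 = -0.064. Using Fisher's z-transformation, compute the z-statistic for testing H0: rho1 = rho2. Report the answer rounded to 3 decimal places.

z1 = atanh(-0.639) = -0.756482,  z2 = atanh(-0.064) = -0.064088
SE = √(1/(n1−3) + 1/(n2−3)) = √(1/322 + 1/9) = √(0.0031056 + 0.1111111) = √0.1142167 = 0.337960
z = (z1 − z2)/SE = (-0.756482 − (-0.064088)) / 0.337960 = -0.692394 / 0.337960 = -2.049

-2.049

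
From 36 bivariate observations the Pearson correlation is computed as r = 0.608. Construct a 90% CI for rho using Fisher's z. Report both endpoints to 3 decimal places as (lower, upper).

Fisher z: z_r = atanh(r) = ½·ln((1+0.608)/(1−0.608)) = 0.705742
SE(z) = 1/√(n−3) = 1/√33 = 0.174078
90% ⇒ z* = 1.645; margin = 1.645·0.174078 = 0.286358
CI on z-scale: (0.419384, 0.992100)
Back-transform: tanh(0.419384) = 0.396411, tanh(0.992100) = 0.758256

(0.396, 0.758)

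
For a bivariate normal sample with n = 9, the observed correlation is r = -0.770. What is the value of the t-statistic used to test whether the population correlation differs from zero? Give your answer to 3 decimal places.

t = r·√(n−2) / √(1−r²) with r = -0.770, n = 9
  = -0.770·√7 / √(1 − 0.592900)
  = -0.770·2.645751 / 0.638044
  = -2.037228 / 0.638044 = -3.193

-3.193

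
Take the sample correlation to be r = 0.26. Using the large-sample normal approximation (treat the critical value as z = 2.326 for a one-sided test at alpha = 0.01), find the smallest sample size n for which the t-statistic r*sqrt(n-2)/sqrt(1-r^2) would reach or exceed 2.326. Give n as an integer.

77

Need r·√(n−2)/√(1−r²) ≥ 2.326
√(n−2) ≥ 2.326·√(1−0.0676) / 0.26 = 2.326·0.965609 / 0.26 = 8.6385
n−2 ≥ 74.6237  ⇒  n ≥ 76.6237
Smallest integer n = 77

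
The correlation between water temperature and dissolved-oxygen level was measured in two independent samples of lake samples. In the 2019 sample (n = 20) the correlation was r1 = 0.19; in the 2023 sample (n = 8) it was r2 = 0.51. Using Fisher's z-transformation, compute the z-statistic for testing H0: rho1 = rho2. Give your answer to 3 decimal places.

z1 = atanh(0.19) = 0.192337,  z2 = atanh(0.51) = 0.562730
SE = √(1/(n1−3) + 1/(n2−3)) = √(1/17 + 1/5) = √(0.0588235 + 0.2000000) = √0.2588235 = 0.508747
z = (z1 − z2)/SE = (0.192337 − 0.562730) / 0.508747 = -0.370393 / 0.508747 = -0.728

-0.728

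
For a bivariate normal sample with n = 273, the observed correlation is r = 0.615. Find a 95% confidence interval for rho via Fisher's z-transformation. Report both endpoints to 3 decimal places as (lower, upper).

z_r = atanh(0.615) = 0.716923;  SE = 1/√(n−3) = 1/√270 = 0.060858
z-limits: 0.716923 ± 1.960·0.060858 = 0.716923 ± 0.119282 = [0.597641, 0.836205]
ρ-limits: (tanh 0.597641, tanh 0.836205) = (0.535, 0.684)

(0.535, 0.684)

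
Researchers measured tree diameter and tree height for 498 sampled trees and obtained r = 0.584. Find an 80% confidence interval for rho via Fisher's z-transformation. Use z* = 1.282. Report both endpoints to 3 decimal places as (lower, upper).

(0.545, 0.621)

Fisher z: z_r = atanh(r) = ½·ln((1+0.584)/(1−0.584)) = 0.668512
SE(z) = 1/√(n−3) = 1/√495 = 0.044947
80% ⇒ z* = 1.282; margin = 1.282·0.044947 = 0.057622
CI on z-scale: (0.610890, 0.726134)
Back-transform: tanh(0.610890) = 0.544753, tanh(0.726134) = 0.620694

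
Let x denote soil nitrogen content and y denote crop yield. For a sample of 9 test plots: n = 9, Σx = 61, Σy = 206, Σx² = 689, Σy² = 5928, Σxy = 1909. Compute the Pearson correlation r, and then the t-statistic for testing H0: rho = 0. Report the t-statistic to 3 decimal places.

S_xy = nΣxy − ΣxΣy = 9·1909 − 61·206 = 17181 − 12566 = 4615
S_xx = nΣx² − (Σx)² = 9·689 − 61² = 6201 − 3721 = 2480
S_yy = nΣy² − (Σy)² = 9·5928 − 206² = 53352 − 42436 = 10916
r = S_xy / √(S_xx·S_yy) = 4615 / √(2480·10916) = 4615 / √27071680 = 4615 / 5203.0453 = 0.8870
t = r·√(n−2)/√(1−r²) = 0.8870·√7 / √(1−0.786769) = 2.346781 / 0.461769 = 5.082

5.082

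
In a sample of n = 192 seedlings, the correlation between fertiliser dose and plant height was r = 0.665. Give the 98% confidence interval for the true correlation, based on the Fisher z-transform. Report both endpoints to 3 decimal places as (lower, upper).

z_r = atanh(0.665) = 0.801725;  SE = 1/√(n−3) = 1/√189 = 0.072739
z-limits: 0.801725 ± 2.326·0.072739 = 0.801725 ± 0.169191 = [0.632534, 0.970916]
ρ-limits: (tanh 0.632534, tanh 0.970916) = (0.560, 0.749)

(0.560, 0.749)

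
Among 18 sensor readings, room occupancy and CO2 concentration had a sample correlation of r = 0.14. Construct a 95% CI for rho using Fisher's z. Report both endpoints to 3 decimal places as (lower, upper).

z_r = atanh(0.14) = 0.140926;  SE = 1/√(n−3) = 1/√15 = 0.258199
z-limits: 0.140926 ± 1.960·0.258199 = 0.140926 ± 0.506070 = [-0.365144, 0.646996]
ρ-limits: (tanh -0.365144, tanh 0.646996) = (-0.350, 0.570)

(-0.350, 0.570)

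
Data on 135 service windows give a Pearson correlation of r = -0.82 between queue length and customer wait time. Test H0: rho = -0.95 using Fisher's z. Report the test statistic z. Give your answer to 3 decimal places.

Fisher z: atanh(-0.82) = -1.156817, atanh(-0.95) = -1.831781
z = (z_r − z_0)·√(n−3) = (-1.156817 − (-1.831781))·√132 = 0.674964 · 11.489125 = 7.755

7.755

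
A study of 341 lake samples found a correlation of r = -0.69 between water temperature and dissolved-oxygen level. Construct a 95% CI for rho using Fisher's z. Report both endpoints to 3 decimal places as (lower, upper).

(-0.742, -0.630)

Fisher z: z_r = atanh(r) = ½·ln((1+(-0.69))/(1−(-0.69))) = -0.847956
SE(z) = 1/√(n−3) = 1/√338 = 0.054393
95% ⇒ z* = 1.960; margin = 1.960·0.054393 = 0.106610
CI on z-scale: (-0.954566, -0.741346)
Back-transform: tanh(-0.954566) = -0.741843, tanh(-0.741346) = -0.629958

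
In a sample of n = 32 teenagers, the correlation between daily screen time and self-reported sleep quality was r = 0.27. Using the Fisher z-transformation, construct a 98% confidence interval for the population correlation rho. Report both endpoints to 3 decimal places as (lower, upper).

(-0.154, 0.610)

z_r = atanh(0.27) = 0.276864;  SE = 1/√(n−3) = 1/√29 = 0.185695
z-limits: 0.276864 ± 2.326·0.185695 = 0.276864 ± 0.431927 = [-0.155063, 0.708791]
ρ-limits: (tanh -0.155063, tanh 0.708791) = (-0.154, 0.610)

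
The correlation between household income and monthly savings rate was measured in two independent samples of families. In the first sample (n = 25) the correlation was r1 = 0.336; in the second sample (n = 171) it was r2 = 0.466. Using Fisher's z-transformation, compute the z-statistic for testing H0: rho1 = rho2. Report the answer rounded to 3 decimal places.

-0.685

Fisher z-transforms: z1 = atanh(0.336) = 0.349577, z2 = atanh(0.466) = 0.504949; difference d = -0.155372
Var(d) = 1/22 + 1/168 = 0.0454545 + 0.0059524 = 0.0514069
z = d/√Var(d) = -0.155372 / √0.0514069 = -0.155372 / 0.226731 = -0.685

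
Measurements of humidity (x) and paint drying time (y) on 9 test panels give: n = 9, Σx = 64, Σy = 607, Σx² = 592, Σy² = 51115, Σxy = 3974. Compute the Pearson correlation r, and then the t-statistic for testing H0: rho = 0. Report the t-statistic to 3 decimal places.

-0.802

S_xy = nΣxy − ΣxΣy = 9·3974 − 64·607 = 35766 − 38848 = -3082
S_xx = nΣx² − (Σx)² = 9·592 − 64² = 5328 − 4096 = 1232
S_yy = nΣy² − (Σy)² = 9·51115 − 607² = 460035 − 368449 = 91586
r = S_xy / √(S_xx·S_yy) = -3082 / √(1232·91586) = -3082 / √112833952 = -3082 / 10622.3327 = -0.2901
t = r·√(n−2)/√(1−r²) = -0.2901·√7 / √(1−0.084158) = -0.767532 / 0.956996 = -0.802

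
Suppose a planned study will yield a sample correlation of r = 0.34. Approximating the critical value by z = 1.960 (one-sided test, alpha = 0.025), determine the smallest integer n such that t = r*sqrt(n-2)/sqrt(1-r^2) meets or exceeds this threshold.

Need r·√(n−2)/√(1−r²) ≥ 1.960
√(n−2) ≥ 1.960·√(1−0.1156) / 0.34 = 1.960·0.940425 / 0.34 = 5.4213
n−2 ≥ 29.3905  ⇒  n ≥ 31.3905
Smallest integer n = 32

32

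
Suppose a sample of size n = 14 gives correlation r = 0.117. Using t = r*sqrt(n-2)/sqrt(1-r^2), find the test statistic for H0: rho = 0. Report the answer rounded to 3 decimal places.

0.408

1 − r² = 1 − 0.013689 = 0.986311;  √(1−r²) = 0.993132
√(n−2) = √12 = 3.464102
t = r·√(n−2)/√(1−r²) = 0.117 · 3.464102 / 0.993132 = 0.408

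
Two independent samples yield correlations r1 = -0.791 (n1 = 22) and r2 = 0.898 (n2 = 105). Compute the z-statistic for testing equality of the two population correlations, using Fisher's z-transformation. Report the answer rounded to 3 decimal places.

-10.149

Fisher z-transforms: z1 = atanh(-0.791) = -1.074098, z2 = atanh(0.898) = 1.461792; difference d = -2.535890
Var(d) = 1/19 + 1/102 = 0.0526316 + 0.0098039 = 0.0624355
z = d/√Var(d) = -2.535890 / √0.0624355 = -2.535890 / 0.249871 = -10.149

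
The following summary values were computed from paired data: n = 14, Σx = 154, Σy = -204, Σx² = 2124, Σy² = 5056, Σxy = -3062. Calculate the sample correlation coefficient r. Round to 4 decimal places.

S_xy = nΣxy − ΣxΣy = 14·(-3062) − 154·(-204) = -42868 − (-31416) = -11452
S_xx = nΣx² − (Σx)² = 14·2124 − 154² = 29736 − 23716 = 6020
S_yy = nΣy² − (Σy)² = 14·5056 − (-204)² = 70784 − 41616 = 29168
r = S_xy / √(S_xx·S_yy) = -11452 / √(6020·29168) = -11452 / √175591360 = -11452 / 13251.0890 = -0.8642

-0.8642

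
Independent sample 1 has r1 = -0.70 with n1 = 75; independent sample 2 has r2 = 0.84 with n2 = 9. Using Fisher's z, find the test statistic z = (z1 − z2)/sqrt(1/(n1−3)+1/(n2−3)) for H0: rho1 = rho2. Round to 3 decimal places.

-4.915

Fisher z-transforms: z1 = atanh(-0.70) = -0.867301, z2 = atanh(0.84) = 1.221174; difference d = -2.088475
Var(d) = 1/72 + 1/6 = 0.0138889 + 0.1666667 = 0.1805556
z = d/√Var(d) = -2.088475 / √0.1805556 = -2.088475 / 0.424918 = -4.915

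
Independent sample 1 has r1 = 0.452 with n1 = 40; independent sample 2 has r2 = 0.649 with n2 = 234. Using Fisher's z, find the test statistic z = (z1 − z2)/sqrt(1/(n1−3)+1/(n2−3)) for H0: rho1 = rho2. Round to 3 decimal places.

-1.617

Fisher z-transforms: z1 = atanh(0.452) = 0.487211, z2 = atanh(0.649) = 0.773569; difference d = -0.286358
Var(d) = 1/37 + 1/231 = 0.0270270 + 0.0043290 = 0.0313560
z = d/√Var(d) = -0.286358 / √0.0313560 = -0.286358 / 0.177076 = -1.617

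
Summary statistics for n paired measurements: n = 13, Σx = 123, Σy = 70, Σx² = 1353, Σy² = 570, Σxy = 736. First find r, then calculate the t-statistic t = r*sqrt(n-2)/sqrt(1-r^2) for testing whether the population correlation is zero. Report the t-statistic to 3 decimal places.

Numerator: nΣxy − (Σx)(Σy) = 13·736 − (123)(70) = 958
Denominator: √[(nΣx²−(Σx)²)(nΣy²−(Σy)²)]
  nΣx²−(Σx)² = 13·1353 − 15129 = 2460;  nΣy²−(Σy)² = 13·570 − 4900 = 2510
  √(2460·2510) = √6174600 = 2484.8742
r = 958 / 2484.8742 = 0.3855
t = r·√(n−2)/√(1−r²) = 0.3855·√11 / √(1−0.148610) = 1.278559 / 0.922708 = 1.386

1.386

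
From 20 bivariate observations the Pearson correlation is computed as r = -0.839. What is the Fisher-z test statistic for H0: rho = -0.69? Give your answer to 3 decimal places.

z_r = atanh(-0.839) = -1.217786,  z_0 = atanh(-0.69) = -0.847956
SE = 1/√(n−3) = 1/√17 = 0.242536
z = (z_r − z_0)/SE = (-1.217786 − (-0.847956)) / 0.242536 = -0.369830 / 0.242536 = -1.525

-1.525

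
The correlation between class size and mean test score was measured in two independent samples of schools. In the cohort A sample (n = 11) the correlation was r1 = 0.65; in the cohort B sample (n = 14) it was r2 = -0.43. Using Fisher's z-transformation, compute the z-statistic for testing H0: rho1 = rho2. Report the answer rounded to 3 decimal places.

2.658

z1 = atanh(0.65) = 0.775299,  z2 = atanh(-0.43) = -0.459897
SE = √(1/(n1−3) + 1/(n2−3)) = √(1/8 + 1/11) = √(0.1250000 + 0.0909091) = √0.2159091 = 0.464660
z = (z1 − z2)/SE = (0.775299 − (-0.459897)) / 0.464660 = 1.235196 / 0.464660 = 2.658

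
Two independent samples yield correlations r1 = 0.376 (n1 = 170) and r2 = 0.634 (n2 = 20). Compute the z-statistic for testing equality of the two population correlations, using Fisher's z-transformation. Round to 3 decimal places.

-1.385

Fisher z-transforms: z1 = atanh(0.376) = 0.395393, z2 = atanh(0.634) = 0.748076; difference d = -0.352683
Var(d) = 1/167 + 1/17 = 0.0059880 + 0.0588235 = 0.0648115
z = d/√Var(d) = -0.352683 / √0.0648115 = -0.352683 / 0.254581 = -1.385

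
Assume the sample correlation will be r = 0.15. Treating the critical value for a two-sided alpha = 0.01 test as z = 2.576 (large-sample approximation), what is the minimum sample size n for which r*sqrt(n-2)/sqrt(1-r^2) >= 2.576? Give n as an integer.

291

r√(n−2)/√(1−r²) ≥ 2.576  ⇔  n−2 ≥ (2.576)²·(1−r²)/r²
(1−r²)/r² = (1−0.0225)/0.0225 = 43.4444
n ≥ 2 + 6.635776·43.4444 = 2 + 288.2873 = 290.2873
⌈290.2873⌉ = 291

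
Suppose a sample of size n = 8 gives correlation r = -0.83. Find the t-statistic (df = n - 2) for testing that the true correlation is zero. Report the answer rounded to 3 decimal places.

-3.645

t = r·√(n−2) / √(1−r²) with r = -0.83, n = 8
  = -0.83·√6 / √(1 − 0.6889)
  = -0.83·2.449490 / 0.557763
  = -2.033077 / 0.557763 = -3.645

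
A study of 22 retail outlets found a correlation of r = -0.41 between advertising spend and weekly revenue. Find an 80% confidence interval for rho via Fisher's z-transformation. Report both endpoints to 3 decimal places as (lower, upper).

(-0.623, -0.141)

z_r = atanh(-0.41) = -0.435611;  SE = 1/√(n−3) = 1/√19 = 0.229416
z-limits: -0.435611 ± 1.282·0.229416 = -0.435611 ± 0.294111 = [-0.729722, -0.141500]
ρ-limits: (tanh -0.729722, tanh -0.141500) = (-0.623, -0.141)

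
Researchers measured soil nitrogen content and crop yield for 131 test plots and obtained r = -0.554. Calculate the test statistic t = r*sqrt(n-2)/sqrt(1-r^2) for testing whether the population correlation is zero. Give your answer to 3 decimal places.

-7.558

t = r·√(n−2) / √(1−r²) with r = -0.554, n = 131
  = -0.554·√129 / √(1 − 0.306916)
  = -0.554·11.357817 / 0.832517
  = -6.292231 / 0.832517 = -7.558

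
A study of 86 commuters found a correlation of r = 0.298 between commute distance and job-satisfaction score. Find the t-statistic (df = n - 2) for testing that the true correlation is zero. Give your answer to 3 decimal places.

2.861

t = r·√(n−2) / √(1−r²) with r = 0.298, n = 86
  = 0.298·√84 / √(1 − 0.088804)
  = 0.298·9.165151 / 0.954566
  = 2.731215 / 0.954566 = 2.861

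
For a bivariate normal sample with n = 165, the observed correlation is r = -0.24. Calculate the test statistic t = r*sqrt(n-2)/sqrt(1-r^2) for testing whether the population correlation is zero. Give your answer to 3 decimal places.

-3.156

1 − r² = 1 − 0.0576 = 0.9424;  √(1−r²) = 0.970773
√(n−2) = √163 = 12.767145
t = r·√(n−2)/√(1−r²) = -0.24 · 12.767145 / 0.970773 = -3.156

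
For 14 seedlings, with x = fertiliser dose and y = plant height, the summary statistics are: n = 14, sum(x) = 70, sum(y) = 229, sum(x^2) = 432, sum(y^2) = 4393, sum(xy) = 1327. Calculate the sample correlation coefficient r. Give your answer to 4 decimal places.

Numerator: nΣxy − (Σx)(Σy) = 14·1327 − (70)(229) = 2548
Denominator: √[(nΣx²−(Σx)²)(nΣy²−(Σy)²)]
  nΣx²−(Σx)² = 14·432 − 4900 = 1148;  nΣy²−(Σy)² = 14·4393 − 52441 = 9061
  √(1148·9061) = √10402028 = 3225.2175
r = 2548 / 3225.2175 = 0.7900

0.7900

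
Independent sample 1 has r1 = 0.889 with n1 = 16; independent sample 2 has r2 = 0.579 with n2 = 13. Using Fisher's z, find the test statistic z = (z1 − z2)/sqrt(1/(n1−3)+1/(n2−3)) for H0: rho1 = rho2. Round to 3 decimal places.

1.798

z1 = atanh(0.889) = 1.417136,  z2 = atanh(0.579) = 0.660957
SE = √(1/(n1−3) + 1/(n2−3)) = √(1/13 + 1/10) = √(0.0769231 + 0.1000000) = √0.1769231 = 0.420622
z = (z1 − z2)/SE = (1.417136 − 0.660957) / 0.420622 = 0.756179 / 0.420622 = 1.798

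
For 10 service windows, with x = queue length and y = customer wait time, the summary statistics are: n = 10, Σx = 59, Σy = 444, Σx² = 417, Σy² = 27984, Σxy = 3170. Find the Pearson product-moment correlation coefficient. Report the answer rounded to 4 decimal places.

Numerator: nΣxy − (Σx)(Σy) = 10·3170 − (59)(444) = 5504
Denominator: √[(nΣx²−(Σx)²)(nΣy²−(Σy)²)]
  nΣx²−(Σx)² = 10·417 − 3481 = 689;  nΣy²−(Σy)² = 10·27984 − 197136 = 82704
  √(689·82704) = √56983056 = 7548.7122
r = 5504 / 7548.7122 = 0.7291

0.7291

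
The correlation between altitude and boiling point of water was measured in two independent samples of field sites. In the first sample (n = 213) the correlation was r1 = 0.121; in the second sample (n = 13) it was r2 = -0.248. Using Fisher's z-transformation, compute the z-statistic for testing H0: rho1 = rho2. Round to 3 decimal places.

z1 = atanh(0.121) = 0.121596,  z2 = atanh(-0.248) = -0.253281
SE = √(1/(n1−3) + 1/(n2−3)) = √(1/210 + 1/10) = √(0.0047619 + 0.1000000) = √0.1047619 = 0.323669
z = (z1 − z2)/SE = (0.121596 − (-0.253281)) / 0.323669 = 0.374877 / 0.323669 = 1.158

1.158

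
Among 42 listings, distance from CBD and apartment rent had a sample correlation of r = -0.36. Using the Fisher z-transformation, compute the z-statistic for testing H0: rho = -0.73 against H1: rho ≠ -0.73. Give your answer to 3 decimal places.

z_r = atanh(-0.36) = -0.376886,  z_0 = atanh(-0.73) = -0.928727
SE = 1/√(n−3) = 1/√39 = 0.160128
z = (z_r − z_0)/SE = (-0.376886 − (-0.928727)) / 0.160128 = 0.551841 / 0.160128 = 3.446

3.446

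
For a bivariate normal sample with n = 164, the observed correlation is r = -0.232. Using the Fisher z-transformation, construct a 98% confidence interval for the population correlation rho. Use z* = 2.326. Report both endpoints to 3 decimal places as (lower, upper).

(-0.397, -0.053)

z_r = atanh(-0.232) = -0.236302;  SE = 1/√(n−3) = 1/√161 = 0.078811
z-limits: -0.236302 ± 2.326·0.078811 = -0.236302 ± 0.183314 = [-0.419616, -0.052988]
ρ-limits: (tanh -0.419616, tanh -0.052988) = (-0.397, -0.053)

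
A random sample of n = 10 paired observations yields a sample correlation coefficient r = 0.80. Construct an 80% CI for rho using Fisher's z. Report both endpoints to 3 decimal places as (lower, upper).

(0.547, 0.919)

z_r = atanh(0.80) = 1.098612;  SE = 1/√(n−3) = 1/√7 = 0.377964
z-limits: 1.098612 ± 1.282·0.377964 = 1.098612 ± 0.484550 = [0.614062, 1.583162]
ρ-limits: (tanh 0.614062, tanh 1.583162) = (0.547, 0.919)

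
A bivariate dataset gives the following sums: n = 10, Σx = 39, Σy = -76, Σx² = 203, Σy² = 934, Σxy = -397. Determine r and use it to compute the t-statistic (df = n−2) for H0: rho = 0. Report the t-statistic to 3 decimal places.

-3.177

S_xy = nΣxy − ΣxΣy = 10·(-397) − 39·(-76) = -3970 − (-2964) = -1006
S_xx = nΣx² − (Σx)² = 10·203 − 39² = 2030 − 1521 = 509
S_yy = nΣy² − (Σy)² = 10·934 − (-76)² = 9340 − 5776 = 3564
r = S_xy / √(S_xx·S_yy) = -1006 / √(509·3564) = -1006 / √1814076 = -1006 / 1346.8764 = -0.7469
t = r·√(n−2)/√(1−r²) = -0.7469·√8 / √(1−0.557860) = -2.112552 / 0.664936 = -3.177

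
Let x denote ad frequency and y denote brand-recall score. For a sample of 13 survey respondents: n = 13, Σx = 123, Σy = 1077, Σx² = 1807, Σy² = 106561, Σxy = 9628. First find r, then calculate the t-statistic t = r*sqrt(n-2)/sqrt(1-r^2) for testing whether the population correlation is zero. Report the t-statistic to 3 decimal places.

Numerator: nΣxy − (Σx)(Σy) = 13·9628 − (123)(1077) = -7307
Denominator: √[(nΣx²−(Σx)²)(nΣy²−(Σy)²)]
  nΣx²−(Σx)² = 13·1807 − 15129 = 8362;  nΣy²−(Σy)² = 13·106561 − 1159929 = 225364
  √(8362·225364) = √1884493768 = 43410.7564
r = -7307 / 43410.7564 = -0.1683
t = r·√(n−2)/√(1−r²) = -0.1683·√11 / √(1−0.028325) = -0.558188 / 0.985736 = -0.566

-0.566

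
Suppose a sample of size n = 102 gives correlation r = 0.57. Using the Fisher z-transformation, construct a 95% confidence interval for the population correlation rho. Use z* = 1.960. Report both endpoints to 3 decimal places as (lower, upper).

z_r = atanh(0.57) = 0.647523;  SE = 1/√(n−3) = 1/√99 = 0.100504
z-limits: 0.647523 ± 1.960·0.100504 = 0.647523 ± 0.196988 = [0.450535, 0.844511]
ρ-limits: (tanh 0.450535, tanh 0.844511) = (0.422, 0.688)

(0.422, 0.688)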